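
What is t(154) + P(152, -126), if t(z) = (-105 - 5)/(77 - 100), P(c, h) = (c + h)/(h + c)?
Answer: 133/23 ≈ 5.7826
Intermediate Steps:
P(c, h) = 1 (P(c, h) = (c + h)/(c + h) = 1)
t(z) = 110/23 (t(z) = -110/(-23) = -110*(-1/23) = 110/23)
t(154) + P(152, -126) = 110/23 + 1 = 133/23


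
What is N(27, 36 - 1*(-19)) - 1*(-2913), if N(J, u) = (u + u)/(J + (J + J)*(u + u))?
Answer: 17381981/5967 ≈ 2913.0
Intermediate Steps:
N(J, u) = 2*u/(J + 4*J*u) (N(J, u) = (2*u)/(J + (2*J)*(2*u)) = (2*u)/(J + 4*J*u) = 2*u/(J + 4*J*u))
N(27, 36 - 1*(-19)) - 1*(-2913) = 2*(36 - 1*(-19))/(27*(1 + 4*(36 - 1*(-19)))) - 1*(-2913) = 2*(36 + 19)*(1/27)/(1 + 4*(36 + 19)) + 2913 = 2*55*(1/27)/(1 + 4*55) + 2913 = 2*55*(1/27)/(1 + 220) + 2913 = 2*55*(1/27)/221 + 2913 = 2*55*(1/27)*(1/221) + 2913 = 110/5967 + 2913 = 17381981/5967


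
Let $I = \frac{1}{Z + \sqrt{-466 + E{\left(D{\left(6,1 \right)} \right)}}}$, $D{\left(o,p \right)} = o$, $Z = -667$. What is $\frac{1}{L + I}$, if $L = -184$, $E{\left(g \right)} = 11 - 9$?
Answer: $- \frac{81945619}{15078116625} + \frac{4 i \sqrt{29}}{15078116625} \approx -0.0054347 + 1.4286 \cdot 10^{-9} i$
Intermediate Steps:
$E{\left(g \right)} = 2$ ($E{\left(g \right)} = 11 - 9 = 2$)
$I = \frac{1}{-667 + 4 i \sqrt{29}}$ ($I = \frac{1}{-667 + \sqrt{-466 + 2}} = \frac{1}{-667 + \sqrt{-464}} = \frac{1}{-667 + 4 i \sqrt{29}} \approx -0.0014977 - 4.8368 \cdot 10^{-5} i$)
$\frac{1}{L + I} = \frac{1}{-184 - \left(\frac{23}{15357} + \frac{4 i \sqrt{29}}{445353}\right)} = \frac{1}{- \frac{2825711}{15357} - \frac{4 i \sqrt{29}}{445353}}$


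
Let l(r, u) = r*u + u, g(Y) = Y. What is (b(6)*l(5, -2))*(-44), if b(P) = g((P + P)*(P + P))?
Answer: 76032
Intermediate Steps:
b(P) = 4*P**2 (b(P) = (P + P)*(P + P) = (2*P)*(2*P) = 4*P**2)
l(r, u) = u + r*u
(b(6)*l(5, -2))*(-44) = ((4*6**2)*(-2*(1 + 5)))*(-44) = ((4*36)*(-2*6))*(-44) = (144*(-12))*(-44) = -1728*(-44) = 76032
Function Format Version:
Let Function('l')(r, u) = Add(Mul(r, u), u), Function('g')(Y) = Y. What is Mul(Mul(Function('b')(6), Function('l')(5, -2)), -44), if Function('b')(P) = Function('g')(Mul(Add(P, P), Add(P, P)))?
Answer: 76032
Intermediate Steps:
Function('b')(P) = Mul(4, Pow(P, 2)) (Function('b')(P) = Mul(Add(P, P), Add(P, P)) = Mul(Mul(2, P), Mul(2, P)) = Mul(4, Pow(P, 2)))
Function('l')(r, u) = Add(u, Mul(r, u))
Mul(Mul(Function('b')(6), Function('l')(5, -2)), -44) = Mul(Mul(Mul(4, Pow(6, 2)), Mul(-2, Add(1, 5))), -44) = Mul(Mul(Mul(4, 36), Mul(-2, 6)), -44) = Mul(Mul(144, -12), -44) = Mul(-1728, -44) = 76032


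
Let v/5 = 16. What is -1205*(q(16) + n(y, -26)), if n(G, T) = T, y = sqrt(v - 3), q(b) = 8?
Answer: 21690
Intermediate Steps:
v = 80 (v = 5*16 = 80)
y = sqrt(77) (y = sqrt(80 - 3) = sqrt(77) ≈ 8.7750)
-1205*(q(16) + n(y, -26)) = -1205*(8 - 26) = -1205*(-18) = 21690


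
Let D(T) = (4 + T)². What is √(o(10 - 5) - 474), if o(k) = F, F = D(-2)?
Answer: I*√470 ≈ 21.679*I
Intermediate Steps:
F = 4 (F = (4 - 2)² = 2² = 4)
o(k) = 4
√(o(10 - 5) - 474) = √(4 - 474) = √(-470) = I*√470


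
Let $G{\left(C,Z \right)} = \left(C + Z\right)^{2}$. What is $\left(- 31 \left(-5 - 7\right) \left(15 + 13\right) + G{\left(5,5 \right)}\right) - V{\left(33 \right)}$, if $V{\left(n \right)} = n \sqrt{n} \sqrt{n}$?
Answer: $9427$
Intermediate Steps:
$V{\left(n \right)} = n^{2}$ ($V{\left(n \right)} = n^{\frac{3}{2}} \sqrt{n} = n^{2}$)
$\left(- 31 \left(-5 - 7\right) \left(15 + 13\right) + G{\left(5,5 \right)}\right) - V{\left(33 \right)} = \left(- 31 \left(-5 - 7\right) \left(15 + 13\right) + \left(5 + 5\right)^{2}\right) - 33^{2} = \left(- 31 \left(\left(-12\right) 28\right) + 10^{2}\right) - 1089 = \left(\left(-31\right) \left(-336\right) + 100\right) - 1089 = \left(10416 + 100\right) - 1089 = 10516 - 1089 = 9427$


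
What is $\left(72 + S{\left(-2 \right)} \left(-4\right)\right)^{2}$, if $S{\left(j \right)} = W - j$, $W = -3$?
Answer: $5776$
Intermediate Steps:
$S{\left(j \right)} = -3 - j$
$\left(72 + S{\left(-2 \right)} \left(-4\right)\right)^{2} = \left(72 + \left(-3 - -2\right) \left(-4\right)\right)^{2} = \left(72 + \left(-3 + 2\right) \left(-4\right)\right)^{2} = \left(72 - -4\right)^{2} = \left(72 + 4\right)^{2} = 76^{2} = 5776$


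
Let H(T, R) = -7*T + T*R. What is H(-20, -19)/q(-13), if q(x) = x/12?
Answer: -480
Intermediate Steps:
q(x) = x/12 (q(x) = x*(1/12) = x/12)
H(T, R) = -7*T + R*T
H(-20, -19)/q(-13) = (-20*(-7 - 19))/(((1/12)*(-13))) = (-20*(-26))/(-13/12) = 520*(-12/13) = -480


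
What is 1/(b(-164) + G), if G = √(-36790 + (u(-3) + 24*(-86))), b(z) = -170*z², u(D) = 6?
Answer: -142885/653315944414 - I*√607/2613263777656 ≈ -2.1871e-7 - 9.4278e-12*I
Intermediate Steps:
G = 8*I*√607 (G = √(-36790 + (6 + 24*(-86))) = √(-36790 + (6 - 2064)) = √(-36790 - 2058) = √(-38848) = 8*I*√607 ≈ 197.1*I)
1/(b(-164) + G) = 1/(-170*(-164)² + 8*I*√607) = 1/(-170*26896 + 8*I*√607) = 1/(-4572320 + 8*I*√607)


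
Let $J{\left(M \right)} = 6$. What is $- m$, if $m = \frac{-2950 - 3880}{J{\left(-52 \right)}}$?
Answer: $\frac{3415}{3} \approx 1138.3$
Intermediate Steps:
$m = - \frac{3415}{3}$ ($m = \frac{-2950 - 3880}{6} = \left(-6830\right) \frac{1}{6} = - \frac{3415}{3} \approx -1138.3$)
$- m = \left(-1\right) \left(- \frac{3415}{3}\right) = \frac{3415}{3}$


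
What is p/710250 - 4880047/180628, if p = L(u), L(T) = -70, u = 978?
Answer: -346606602571/12829103700 ≈ -27.017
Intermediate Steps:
p = -70
p/710250 - 4880047/180628 = -70/710250 - 4880047/180628 = -70*1/710250 - 4880047*1/180628 = -7/71025 - 4880047/180628 = -346606602571/12829103700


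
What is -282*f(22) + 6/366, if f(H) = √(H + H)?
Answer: 1/61 - 564*√11 ≈ -1870.6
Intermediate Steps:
f(H) = √2*√H (f(H) = √(2*H) = √2*√H)
-282*f(22) + 6/366 = -282*√2*√22 + 6/366 = -564*√11 + 6*(1/366) = -564*√11 + 1/61 = 1/61 - 564*√11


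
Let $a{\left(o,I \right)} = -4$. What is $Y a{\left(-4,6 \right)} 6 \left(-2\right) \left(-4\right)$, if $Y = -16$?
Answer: $3072$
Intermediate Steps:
$Y a{\left(-4,6 \right)} 6 \left(-2\right) \left(-4\right) = \left(-16\right) \left(-4\right) 6 \left(-2\right) \left(-4\right) = 64 \left(\left(-12\right) \left(-4\right)\right) = 64 \cdot 48 = 3072$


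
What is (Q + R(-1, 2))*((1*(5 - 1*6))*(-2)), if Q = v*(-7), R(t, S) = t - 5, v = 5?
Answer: -82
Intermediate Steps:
R(t, S) = -5 + t
Q = -35 (Q = 5*(-7) = -35)
(Q + R(-1, 2))*((1*(5 - 1*6))*(-2)) = (-35 + (-5 - 1))*((1*(5 - 1*6))*(-2)) = (-35 - 6)*((1*(5 - 6))*(-2)) = -41*1*(-1)*(-2) = -(-41)*(-2) = -41*2 = -82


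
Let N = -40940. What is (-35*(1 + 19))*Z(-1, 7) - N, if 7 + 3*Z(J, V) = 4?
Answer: 41640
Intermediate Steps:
Z(J, V) = -1 (Z(J, V) = -7/3 + (⅓)*4 = -7/3 + 4/3 = -1)
(-35*(1 + 19))*Z(-1, 7) - N = -35*(1 + 19)*(-1) - 1*(-40940) = -35*20*(-1) + 40940 = -700*(-1) + 40940 = 700 + 40940 = 41640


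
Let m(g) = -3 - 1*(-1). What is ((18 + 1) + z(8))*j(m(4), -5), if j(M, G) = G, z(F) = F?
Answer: -135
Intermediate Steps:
m(g) = -2 (m(g) = -3 + 1 = -2)
((18 + 1) + z(8))*j(m(4), -5) = ((18 + 1) + 8)*(-5) = (19 + 8)*(-5) = 27*(-5) = -135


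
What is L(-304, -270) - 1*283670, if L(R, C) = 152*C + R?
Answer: -325014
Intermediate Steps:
L(R, C) = R + 152*C
L(-304, -270) - 1*283670 = (-304 + 152*(-270)) - 1*283670 = (-304 - 41040) - 283670 = -41344 - 283670 = -325014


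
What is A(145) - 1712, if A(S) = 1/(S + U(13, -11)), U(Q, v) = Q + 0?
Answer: -270495/158 ≈ -1712.0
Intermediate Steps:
U(Q, v) = Q
A(S) = 1/(13 + S) (A(S) = 1/(S + 13) = 1/(13 + S))
A(145) - 1712 = 1/(13 + 145) - 1712 = 1/158 - 1712 = -270495/158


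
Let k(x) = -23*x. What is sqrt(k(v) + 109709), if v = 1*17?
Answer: sqrt(109318) ≈ 330.63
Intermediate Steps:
v = 17
sqrt(k(v) + 109709) = sqrt(-23*17 + 109709) = sqrt(-391 + 109709) = sqrt(109318)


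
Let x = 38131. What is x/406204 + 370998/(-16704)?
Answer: -2084221269/94239328 ≈ -22.116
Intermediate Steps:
x/406204 + 370998/(-16704) = 38131/406204 + 370998/(-16704) = 38131*(1/406204) + 370998*(-1/16704) = 38131/406204 - 20611/928 = -2084221269/94239328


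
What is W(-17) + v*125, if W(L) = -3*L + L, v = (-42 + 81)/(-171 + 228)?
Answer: 2271/19 ≈ 119.53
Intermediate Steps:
v = 13/19 (v = 39/57 = 39*(1/57) = 13/19 ≈ 0.68421)
W(L) = -2*L
W(-17) + v*125 = -2*(-17) + (13/19)*125 = 34 + 1625/19 = 2271/19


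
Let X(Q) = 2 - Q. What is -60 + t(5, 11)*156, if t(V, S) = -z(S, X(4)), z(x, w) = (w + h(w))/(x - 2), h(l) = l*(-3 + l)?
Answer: -596/3 ≈ -198.67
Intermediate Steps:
z(x, w) = (w + w*(-3 + w))/(-2 + x) (z(x, w) = (w + w*(-3 + w))/(x - 2) = (w + w*(-3 + w))/(-2 + x))
t(V, S) = -8/(-2 + S) (t(V, S) = -(2 - 1*4)*(-2 + (2 - 1*4))/(-2 + S) = -(2 - 4)*(-2 + (2 - 4))/(-2 + S) = -(-2)*(-2 - 2)/(-2 + S) = -(-2)*(-4)/(-2 + S) = -8/(-2 + S))
-60 + t(5, 11)*156 = -60 - 8/(-2 + 11)*156 = -60 - 8/9*156 = -60 - 416/3 = -596/3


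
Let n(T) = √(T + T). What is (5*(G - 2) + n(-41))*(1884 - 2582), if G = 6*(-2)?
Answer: 48860 - 698*I*√82 ≈ 48860.0 - 6320.7*I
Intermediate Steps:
G = -12
n(T) = √2*√T (n(T) = √(2*T) = √2*√T)
(5*(G - 2) + n(-41))*(1884 - 2582) = (5*(-12 - 2) + √2*√(-41))*(1884 - 2582) = (5*(-14) + √2*(I*√41))*(-698) = (-70 + I*√82)*(-698) = 48860 - 698*I*√82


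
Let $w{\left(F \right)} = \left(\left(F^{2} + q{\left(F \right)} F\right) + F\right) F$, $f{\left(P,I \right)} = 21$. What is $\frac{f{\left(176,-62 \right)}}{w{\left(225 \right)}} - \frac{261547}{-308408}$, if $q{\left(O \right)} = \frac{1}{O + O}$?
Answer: $\frac{1994973676237}{2352405150600} \approx 0.84806$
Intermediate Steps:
$q{\left(O \right)} = \frac{1}{2 O}$
$w{\left(F \right)} = F \left(\frac{1}{2} + F + F^{2}\right)$ ($w{\left(F \right)} = \left(\left(F^{2} + \frac{1}{2 F} F\right) + F\right) F = \left(\left(F^{2} + \frac{1}{2}\right) + F\right) F = \left(\left(\frac{1}{2} + F^{2}\right) + F\right) F = \left(\frac{1}{2} + F + F^{2}\right) F = F \left(\frac{1}{2} + F + F^{2}\right)$)
$\frac{f{\left(176,-62 \right)}}{w{\left(225 \right)}} - \frac{261547}{-308408} = \frac{21}{225 \left(\frac{1}{2} + 225 + 225^{2}\right)} - \frac{261547}{-308408} = \frac{21}{225 \left(\frac{1}{2} + 225 + 50625\right)} - - \frac{261547}{308408} = \frac{21}{225 \cdot \frac{101701}{2}} + \frac{261547}{308408} = \frac{21}{\frac{22882725}{2}} + \frac{261547}{308408} = 21 \cdot \frac{2}{22882725} + \frac{261547}{308408} = \frac{14}{7627575} + \frac{261547}{308408} = \frac{1994973676237}{2352405150600}$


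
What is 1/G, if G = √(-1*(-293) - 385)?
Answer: -I*√23/46 ≈ -0.10426*I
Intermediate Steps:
G = 2*I*√23 (G = √(293 - 385) = √(-92) = 2*I*√23 ≈ 9.5917*I)
1/G = 1/(2*I*√23) = -I*√23/46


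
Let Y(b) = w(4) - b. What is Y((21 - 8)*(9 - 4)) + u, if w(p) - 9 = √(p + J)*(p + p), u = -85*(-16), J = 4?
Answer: 1304 + 16*√2 ≈ 1326.6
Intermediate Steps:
u = 1360
w(p) = 9 + 2*p*√(4 + p) (w(p) = 9 + √(p + 4)*(p + p) = 9 + √(4 + p)*(2*p) = 9 + 2*p*√(4 + p))
Y(b) = 9 - b + 16*√2 (Y(b) = (9 + 2*4*√(4 + 4)) - b = (9 + 2*4*√8) - b = (9 + 2*4*(2*√2)) - b = (9 + 16*√2) - b = 9 - b + 16*√2)
Y((21 - 8)*(9 - 4)) + u = (9 - (21 - 8)*(9 - 4) + 16*√2) + 1360 = (9 - 13*5 + 16*√2) + 1360 = (9 - 1*65 + 16*√2) + 1360 = (9 - 65 + 16*√2) + 1360 = (-56 + 16*√2) + 1360 = 1304 + 16*√2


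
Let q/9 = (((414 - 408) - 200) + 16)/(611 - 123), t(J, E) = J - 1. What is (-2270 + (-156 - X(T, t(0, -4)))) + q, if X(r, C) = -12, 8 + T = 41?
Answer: -589817/244 ≈ -2417.3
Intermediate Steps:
T = 33 (T = -8 + 41 = 33)
t(J, E) = -1 + J
q = -801/244 (q = 9*((((414 - 408) - 200) + 16)/(611 - 123)) = 9*(((6 - 200) + 16)/488) = 9*((-194 + 16)*(1/488)) = 9*(-178*1/488) = 9*(-89/244) = -801/244 ≈ -3.2828)
(-2270 + (-156 - X(T, t(0, -4)))) + q = (-2270 + (-156 - 1*(-12))) - 801/244 = (-2270 + (-156 + 12)) - 801/244 = (-2270 - 144) - 801/244 = -2414 - 801/244 = -589817/244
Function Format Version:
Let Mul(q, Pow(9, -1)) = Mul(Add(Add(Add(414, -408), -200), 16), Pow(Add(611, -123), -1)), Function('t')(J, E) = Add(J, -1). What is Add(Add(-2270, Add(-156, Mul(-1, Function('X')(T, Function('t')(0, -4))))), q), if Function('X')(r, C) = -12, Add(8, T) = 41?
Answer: Rational(-589817, 244) ≈ -2417.3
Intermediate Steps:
T = 33 (T = Add(-8, 41) = 33)
Function('t')(J, E) = Add(-1, J)
q = Rational(-801, 244) (q = Mul(9, Mul(Add(Add(Add(414, -408), -200), 16), Pow(Add(611, -123), -1))) = Mul(9, Mul(Add(Add(6, -200), 16), Pow(488, -1))) = Mul(9, Mul(Add(-194, 16), Rational(1, 488))) = Mul(9, Mul(-178, Rational(1, 488))) = Mul(9, Rational(-89, 244)) = Rational(-801, 244) ≈ -3.2828)
Add(Add(-2270, Add(-156, Mul(-1, Function('X')(T, Function('t')(0, -4))))), q) = Add(Add(-2270, Add(-156, Mul(-1, -12))), Rational(-801, 244)) = Add(Add(-2270, Add(-156, 12)), Rational(-801, 244)) = Add(Add(-2270, -144), Rational(-801, 244)) = Add(-2414, Rational(-801, 244)) = Rational(-589817, 244)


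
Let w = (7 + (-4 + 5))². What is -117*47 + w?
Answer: -5435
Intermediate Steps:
w = 64 (w = (7 + 1)² = 8² = 64)
-117*47 + w = -117*47 + 64 = -5499 + 64 = -5435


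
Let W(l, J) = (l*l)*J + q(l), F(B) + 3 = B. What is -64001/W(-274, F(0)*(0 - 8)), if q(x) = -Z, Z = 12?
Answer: -64001/1801812 ≈ -0.035520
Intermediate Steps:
F(B) = -3 + B
q(x) = -12 (q(x) = -1*12 = -12)
W(l, J) = -12 + J*l**2 (W(l, J) = (l*l)*J - 12 = l**2*J - 12 = J*l**2 - 12 = -12 + J*l**2)
-64001/W(-274, F(0)*(0 - 8)) = -64001/(-12 + ((-3 + 0)*(0 - 8))*(-274)**2) = -64001/(-12 - 3*(-8)*75076) = -64001/(-12 + 24*75076) = -64001/(-12 + 1801824) = -64001/1801812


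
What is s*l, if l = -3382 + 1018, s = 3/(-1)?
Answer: 7092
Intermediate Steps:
s = -3 (s = 3*(-1) = -3)
l = -2364
s*l = -3*(-2364) = 7092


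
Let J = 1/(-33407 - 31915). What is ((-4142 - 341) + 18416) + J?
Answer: 910131425/65322 ≈ 13933.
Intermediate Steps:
J = -1/65322 (J = 1/(-65322) = -1/65322 ≈ -1.5309e-5)
((-4142 - 341) + 18416) + J = ((-4142 - 341) + 18416) - 1/65322 = (-4483 + 18416) - 1/65322 = 13933 - 1/65322 = 910131425/65322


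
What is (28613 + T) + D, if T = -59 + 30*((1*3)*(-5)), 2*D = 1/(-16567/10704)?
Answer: 465593616/16567 ≈ 28104.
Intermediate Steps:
D = -5352/16567 (D = 1/(2*((-16567/10704))) = 1/(2*((-16567*1/10704))) = 1/(2*(-16567/10704)) = (½)*(-10704/16567) = -5352/16567 ≈ -0.32305)
T = -509 (T = -59 + 30*(3*(-5)) = -59 + 30*(-15) = -59 - 450 = -509)
(28613 + T) + D = (28613 - 509) - 5352/16567 = 28104 - 5352/16567 = 465593616/16567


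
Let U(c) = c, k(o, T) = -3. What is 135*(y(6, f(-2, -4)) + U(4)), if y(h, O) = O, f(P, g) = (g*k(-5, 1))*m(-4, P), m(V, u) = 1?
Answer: 2160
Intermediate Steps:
f(P, g) = -3*g (f(P, g) = (g*(-3))*1 = -3*g*1 = -3*g)
135*(y(6, f(-2, -4)) + U(4)) = 135*(-3*(-4) + 4) = 135*(12 + 4) = 135*16 = 2160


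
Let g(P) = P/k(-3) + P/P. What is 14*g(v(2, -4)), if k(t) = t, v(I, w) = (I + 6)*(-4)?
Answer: 490/3 ≈ 163.33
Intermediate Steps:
v(I, w) = -24 - 4*I (v(I, w) = (6 + I)*(-4) = -24 - 4*I)
g(P) = 1 - P/3 (g(P) = P/(-3) + P/P = P*(-⅓) + 1 = -P/3 + 1 = 1 - P/3)
14*g(v(2, -4)) = 14*(1 - (-24 - 4*2)/3) = 14*(1 - (-24 - 8)/3) = 14*(1 - ⅓*(-32)) = 14*(1 + 32/3) = 14*(35/3) = 490/3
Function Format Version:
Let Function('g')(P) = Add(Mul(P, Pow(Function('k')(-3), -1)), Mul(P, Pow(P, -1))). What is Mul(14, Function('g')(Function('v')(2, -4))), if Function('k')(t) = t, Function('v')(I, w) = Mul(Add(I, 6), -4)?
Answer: Rational(490, 3) ≈ 163.33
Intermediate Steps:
Function('v')(I, w) = Add(-24, Mul(-4, I)) (Function('v')(I, w) = Mul(Add(6, I), -4) = Add(-24, Mul(-4, I)))
Function('g')(P) = Add(1, Mul(Rational(-1, 3), P)) (Function('g')(P) = Add(Mul(P, Pow(-3, -1)), Mul(P, Pow(P, -1))) = Add(Mul(P, Rational(-1, 3)), 1) = Add(Mul(Rational(-1, 3), P), 1) = Add(1, Mul(Rational(-1, 3), P)))
Mul(14, Function('g')(Function('v')(2, -4))) = Mul(14, Add(1, Mul(Rational(-1, 3), Add(-24, Mul(-4, 2))))) = Mul(14, Add(1, Mul(Rational(-1, 3), Add(-24, -8)))) = Mul(14, Add(1, Mul(Rational(-1, 3), -32))) = Mul(14, Add(1, Rational(32, 3))) = Mul(14, Rational(35, 3)) = Rational(490, 3)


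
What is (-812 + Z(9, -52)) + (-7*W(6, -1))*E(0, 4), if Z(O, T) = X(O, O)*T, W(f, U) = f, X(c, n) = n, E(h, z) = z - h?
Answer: -1448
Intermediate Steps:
Z(O, T) = O*T
(-812 + Z(9, -52)) + (-7*W(6, -1))*E(0, 4) = (-812 + 9*(-52)) + (-7*6)*(4 - 1*0) = (-812 - 468) - 42*(4 + 0) = -1280 - 42*4 = -1280 - 168 = -1448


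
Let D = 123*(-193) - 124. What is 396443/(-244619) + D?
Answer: -5837739640/244619 ≈ -23865.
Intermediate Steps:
D = -23863 (D = -23739 - 124 = -23863)
396443/(-244619) + D = 396443/(-244619) - 23863 = 396443*(-1/244619) - 23863 = -396443/244619 - 23863 = -5837739640/244619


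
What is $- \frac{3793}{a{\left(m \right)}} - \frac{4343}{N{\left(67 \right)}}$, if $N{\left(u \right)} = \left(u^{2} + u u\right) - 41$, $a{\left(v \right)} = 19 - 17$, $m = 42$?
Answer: $- \frac{33906727}{17874} \approx -1897.0$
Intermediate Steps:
$a{\left(v \right)} = 2$
$N{\left(u \right)} = -41 + 2 u^{2}$ ($N{\left(u \right)} = \left(u^{2} + u^{2}\right) - 41 = 2 u^{2} - 41 = -41 + 2 u^{2}$)
$- \frac{3793}{a{\left(m \right)}} - \frac{4343}{N{\left(67 \right)}} = - \frac{3793}{2} - \frac{4343}{-41 + 2 \cdot 67^{2}} = \left(-3793\right) \frac{1}{2} - \frac{4343}{-41 + 2 \cdot 4489} = - \frac{3793}{2} - \frac{4343}{-41 + 8978} = - \frac{3793}{2} - \frac{4343}{8937} = - \frac{33906727}{17874}$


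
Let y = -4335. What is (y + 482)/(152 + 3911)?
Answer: -3853/4063 ≈ -0.94831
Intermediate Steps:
(y + 482)/(152 + 3911) = (-4335 + 482)/(152 + 3911) = -3853/4063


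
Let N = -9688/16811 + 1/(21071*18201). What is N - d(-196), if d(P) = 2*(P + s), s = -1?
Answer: 2536497713367077/6447241598781 ≈ 393.42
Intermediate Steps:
d(P) = -2 + 2*P (d(P) = 2*(P - 1) = 2*(-1 + P) = -2 + 2*P)
N = -3715476552637/6447241598781 (N = -9688*1/16811 + (1/21071)*(1/18201) = -9688/16811 + 1/383513271 = -3715476552637/6447241598781 ≈ -0.57629)
N - d(-196) = -3715476552637/6447241598781 - (-2 + 2*(-196)) = -3715476552637/6447241598781 - (-2 - 392) = -3715476552637/6447241598781 - 1*(-394) = -3715476552637/6447241598781 + 394 = 2536497713367077/6447241598781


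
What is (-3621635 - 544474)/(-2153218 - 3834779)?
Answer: 462901/665333 ≈ 0.69574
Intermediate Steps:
(-3621635 - 544474)/(-2153218 - 3834779) = -4166109/(-5987997) = -4166109*(-1/5987997) = 462901/665333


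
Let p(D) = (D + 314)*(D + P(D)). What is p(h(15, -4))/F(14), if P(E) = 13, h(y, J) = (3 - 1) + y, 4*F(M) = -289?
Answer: -39720/289 ≈ -137.44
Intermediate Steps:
F(M) = -289/4 (F(M) = (¼)*(-289) = -289/4)
h(y, J) = 2 + y
p(D) = (13 + D)*(314 + D) (p(D) = (D + 314)*(D + 13) = (314 + D)*(13 + D) = (13 + D)*(314 + D))
p(h(15, -4))/F(14) = (4082 + (2 + 15)² + 327*(2 + 15))/(-289/4) = (4082 + 17² + 327*17)*(-4/289) = (4082 + 289 + 5559)*(-4/289) = 9930*(-4/289) = -39720/289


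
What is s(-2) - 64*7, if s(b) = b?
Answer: -450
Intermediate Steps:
s(-2) - 64*7 = -2 - 64*7 = -2 - 32*14 = -2 - 448 = -450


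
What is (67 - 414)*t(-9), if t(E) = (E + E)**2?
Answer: -112428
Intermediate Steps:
t(E) = 4*E**2 (t(E) = (2*E)**2 = 4*E**2)
(67 - 414)*t(-9) = (67 - 414)*(4*(-9)**2) = -1388*81 = -347*324 = -112428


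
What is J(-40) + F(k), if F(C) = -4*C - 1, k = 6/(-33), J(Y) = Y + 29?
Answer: -124/11 ≈ -11.273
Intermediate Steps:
J(Y) = 29 + Y
k = -2/11 (k = 6*(-1/33) = -2/11 ≈ -0.18182)
F(C) = -1 - 4*C
J(-40) + F(k) = (29 - 40) + (-1 - 4*(-2/11)) = -11 + (-1 + 8/11) = -11 - 3/11 = -124/11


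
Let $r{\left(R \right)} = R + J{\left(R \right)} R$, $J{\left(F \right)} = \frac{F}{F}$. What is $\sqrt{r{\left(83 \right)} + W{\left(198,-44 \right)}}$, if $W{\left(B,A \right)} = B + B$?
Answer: $\sqrt{562} \approx 23.707$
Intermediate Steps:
$J{\left(F \right)} = 1$
$W{\left(B,A \right)} = 2 B$
$r{\left(R \right)} = 2 R$ ($r{\left(R \right)} = R + 1 R = R + R = 2 R$)
$\sqrt{r{\left(83 \right)} + W{\left(198,-44 \right)}} = \sqrt{2 \cdot 83 + 2 \cdot 198} = \sqrt{166 + 396} = \sqrt{562}$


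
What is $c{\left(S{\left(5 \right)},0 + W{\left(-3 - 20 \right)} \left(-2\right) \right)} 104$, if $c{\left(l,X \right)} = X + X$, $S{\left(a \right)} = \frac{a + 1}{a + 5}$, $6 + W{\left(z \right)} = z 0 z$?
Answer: $2496$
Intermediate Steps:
$W{\left(z \right)} = -6$ ($W{\left(z \right)} = -6 + z 0 z = -6 + 0 z = -6 + 0 = -6$)
$S{\left(a \right)} = \frac{1 + a}{5 + a}$
$c{\left(l,X \right)} = 2 X$
$c{\left(S{\left(5 \right)},0 + W{\left(-3 - 20 \right)} \left(-2\right) \right)} 104 = 2 \left(0 - -12\right) 104 = 2 \left(0 + 12\right) 104 = 2 \cdot 12 \cdot 104 = 24 \cdot 104 = 2496$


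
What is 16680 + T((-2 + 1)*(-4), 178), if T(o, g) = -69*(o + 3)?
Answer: 16197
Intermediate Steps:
T(o, g) = -207 - 69*o (T(o, g) = -69*(3 + o) = -207 - 69*o)
16680 + T((-2 + 1)*(-4), 178) = 16680 + (-207 - 69*(-2 + 1)*(-4)) = 16680 + (-207 - (-69)*(-4)) = 16680 + (-207 - 69*4) = 16680 + (-207 - 276) = 16680 - 483 = 16197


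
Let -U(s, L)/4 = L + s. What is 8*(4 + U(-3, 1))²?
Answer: 1152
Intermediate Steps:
U(s, L) = -4*L - 4*s (U(s, L) = -4*(L + s) = -4*L - 4*s)
8*(4 + U(-3, 1))² = 8*(4 + (-4*1 - 4*(-3)))² = 8*(4 + (-4 + 12))² = 8*(4 + 8)² = 8*12² = 8*144 = 1152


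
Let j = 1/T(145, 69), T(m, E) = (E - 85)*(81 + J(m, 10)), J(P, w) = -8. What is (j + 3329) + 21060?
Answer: 28486351/1168 ≈ 24389.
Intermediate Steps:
T(m, E) = -6205 + 73*E (T(m, E) = (E - 85)*(81 - 8) = (-85 + E)*73 = -6205 + 73*E)
j = -1/1168 (j = 1/(-6205 + 73*69) = 1/(-6205 + 5037) = 1/(-1168) = -1/1168 ≈ -0.00085616)
(j + 3329) + 21060 = (-1/1168 + 3329) + 21060 = 3888271/1168 + 21060 = 28486351/1168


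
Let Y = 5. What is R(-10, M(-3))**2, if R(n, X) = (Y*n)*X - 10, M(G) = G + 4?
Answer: 3600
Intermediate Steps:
M(G) = 4 + G
R(n, X) = -10 + 5*X*n (R(n, X) = (5*n)*X - 10 = 5*X*n - 10 = -10 + 5*X*n)
R(-10, M(-3))**2 = (-10 + 5*(4 - 3)*(-10))**2 = (-10 + 5*1*(-10))**2 = (-10 - 50)**2 = (-60)**2 = 3600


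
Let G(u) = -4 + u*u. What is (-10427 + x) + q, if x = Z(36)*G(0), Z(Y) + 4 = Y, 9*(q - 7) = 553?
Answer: -94379/9 ≈ -10487.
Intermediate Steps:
q = 616/9 (q = 7 + (1/9)*553 = 7 + 553/9 = 616/9 ≈ 68.444)
Z(Y) = -4 + Y
G(u) = -4 + u**2
x = -128 (x = (-4 + 36)*(-4 + 0**2) = 32*(-4 + 0) = 32*(-4) = -128)
(-10427 + x) + q = (-10427 - 128) + 616/9 = -10555 + 616/9 = -94379/9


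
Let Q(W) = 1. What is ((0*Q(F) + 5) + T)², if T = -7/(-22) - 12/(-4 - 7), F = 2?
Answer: 19881/484 ≈ 41.076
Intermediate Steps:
T = 31/22 (T = -7*(-1/22) - 12/(-11) = 7/22 - 12*(-1/11) = 7/22 + 12/11 = 31/22 ≈ 1.4091)
((0*Q(F) + 5) + T)² = ((0*1 + 5) + 31/22)² = ((0 + 5) + 31/22)² = (5 + 31/22)² = (141/22)² = 19881/484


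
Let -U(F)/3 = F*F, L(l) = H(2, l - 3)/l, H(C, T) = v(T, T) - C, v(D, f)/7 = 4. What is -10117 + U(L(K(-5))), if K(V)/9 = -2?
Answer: -273328/27 ≈ -10123.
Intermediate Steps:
v(D, f) = 28 (v(D, f) = 7*4 = 28)
K(V) = -18 (K(V) = 9*(-2) = -18)
H(C, T) = 28 - C
L(l) = 26/l (L(l) = (28 - 1*2)/l = (28 - 2)/l = 26/l)
U(F) = -3*F² (U(F) = -3*F*F = -3*F²)
-10117 + U(L(K(-5))) = -10117 - 3*(26/(-18))² = -10117 - 3*(26*(-1/18))² = -10117 - 3*(-13/9)² = -10117 - 3*169/81 = -10117 - 169/27 = -273328/27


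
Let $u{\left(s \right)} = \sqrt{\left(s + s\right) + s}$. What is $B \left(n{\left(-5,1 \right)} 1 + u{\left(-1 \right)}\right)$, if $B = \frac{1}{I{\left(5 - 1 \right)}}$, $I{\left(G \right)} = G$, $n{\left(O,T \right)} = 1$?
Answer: $\frac{1}{4} + \frac{i \sqrt{3}}{4} \approx 0.25 + 0.43301 i$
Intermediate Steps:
$B = \frac{1}{4}$ ($B = \frac{1}{5 - 1} = \frac{1}{4} \approx 0.25$)
$u{\left(s \right)} = \sqrt{3} \sqrt{s}$ ($u{\left(s \right)} = \sqrt{2 s + s} = \sqrt{3 s} = \sqrt{3} \sqrt{s}$)
$B \left(n{\left(-5,1 \right)} 1 + u{\left(-1 \right)}\right) = \frac{1 \cdot 1 + \sqrt{3} \sqrt{-1}}{4} = \frac{1 + \sqrt{3} i}{4} = \frac{1 + i \sqrt{3}}{4} = \frac{1}{4} + \frac{i \sqrt{3}}{4}$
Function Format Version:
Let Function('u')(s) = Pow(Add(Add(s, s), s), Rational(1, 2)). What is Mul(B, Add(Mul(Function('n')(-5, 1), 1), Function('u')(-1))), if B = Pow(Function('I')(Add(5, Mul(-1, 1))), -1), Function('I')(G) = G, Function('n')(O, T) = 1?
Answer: Add(Rational(1, 4), Mul(Rational(1, 4), I, Pow(3, Rational(1, 2)))) ≈ Add(0.25000, Mul(0.43301, I))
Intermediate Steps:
B = Rational(1, 4) (B = Pow(Add(5, Mul(-1, 1)), -1) = Pow(Add(5, -1), -1) = Pow(4, -1) = Rational(1, 4) ≈ 0.25000)
Function('u')(s) = Mul(Pow(3, Rational(1, 2)), Pow(s, Rational(1, 2))) (Function('u')(s) = Pow(Add(Mul(2, s), s), Rational(1, 2)) = Pow(Mul(3, s), Rational(1, 2)) = Mul(Pow(3, Rational(1, 2)), Pow(s, Rational(1, 2))))
Mul(B, Add(Mul(Function('n')(-5, 1), 1), Function('u')(-1))) = Mul(Rational(1, 4), Add(Mul(1, 1), Mul(Pow(3, Rational(1, 2)), Pow(-1, Rational(1, 2))))) = Mul(Rational(1, 4), Add(1, Mul(Pow(3, Rational(1, 2)), I))) = Mul(Rational(1, 4), Add(1, Mul(I, Pow(3, Rational(1, 2))))) = Add(Rational(1, 4), Mul(Rational(1, 4), I, Pow(3, Rational(1, 2))))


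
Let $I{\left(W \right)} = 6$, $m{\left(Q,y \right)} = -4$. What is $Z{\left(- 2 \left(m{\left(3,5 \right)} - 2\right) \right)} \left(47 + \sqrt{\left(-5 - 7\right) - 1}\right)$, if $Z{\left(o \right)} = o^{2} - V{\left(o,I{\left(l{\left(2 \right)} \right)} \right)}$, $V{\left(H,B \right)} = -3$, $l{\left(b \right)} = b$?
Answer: $6909 + 147 i \sqrt{13} \approx 6909.0 + 530.02 i$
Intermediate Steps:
$Z{\left(o \right)} = 3 + o^{2}$ ($Z{\left(o \right)} = o^{2} - -3 = o^{2} + 3 = 3 + o^{2}$)
$Z{\left(- 2 \left(m{\left(3,5 \right)} - 2\right) \right)} \left(47 + \sqrt{\left(-5 - 7\right) - 1}\right) = \left(3 + \left(- 2 \left(-4 - 2\right)\right)^{2}\right) \left(47 + \sqrt{\left(-5 - 7\right) - 1}\right) = \left(3 + \left(\left(-2\right) \left(-6\right)\right)^{2}\right) \left(47 + \sqrt{\left(-5 - 7\right) - 1}\right) = \left(3 + 12^{2}\right) \left(47 + \sqrt{-12 - 1}\right) = \left(3 + 144\right) \left(47 + \sqrt{-13}\right) = 147 \left(47 + i \sqrt{13}\right) = 6909 + 147 i \sqrt{13}$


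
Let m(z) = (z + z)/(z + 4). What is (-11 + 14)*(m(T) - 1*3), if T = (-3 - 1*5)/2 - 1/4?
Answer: 93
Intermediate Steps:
T = -17/4 (T = (-3 - 5)*(½) - 1*¼ = -8*½ - ¼ = -4 - ¼ = -17/4 ≈ -4.2500)
m(z) = 2*z/(4 + z) (m(z) = (2*z)/(4 + z) = 2*z/(4 + z))
(-11 + 14)*(m(T) - 1*3) = (-11 + 14)*(2*(-17/4)/(4 - 17/4) - 1*3) = 3*(2*(-17/4)/(-¼) - 3) = 3*(2*(-17/4)*(-4) - 3) = 3*(34 - 3) = 3*31 = 93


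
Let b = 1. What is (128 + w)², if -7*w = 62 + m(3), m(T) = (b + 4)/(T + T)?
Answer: 24990001/1764 ≈ 14167.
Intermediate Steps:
m(T) = 5/(2*T) (m(T) = (1 + 4)/(T + T) = 5/((2*T)) = 5*(1/(2*T)) = 5/(2*T))
w = -377/42 (w = -(62 + (5/2)/3)/7 = -(62 + (5/2)*(⅓))/7 = -(62 + ⅚)/7 = -⅐*377/6 = -377/42 ≈ -8.9762)
(128 + w)² = (128 - 377/42)² = (4999/42)² = 24990001/1764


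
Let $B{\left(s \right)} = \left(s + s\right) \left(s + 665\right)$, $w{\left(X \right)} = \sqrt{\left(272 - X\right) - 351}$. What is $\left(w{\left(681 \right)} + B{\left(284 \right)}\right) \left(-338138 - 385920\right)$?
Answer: $-390290431856 - 1448116 i \sqrt{190} \approx -3.9029 \cdot 10^{11} - 1.9961 \cdot 10^{7} i$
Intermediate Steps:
$w{\left(X \right)} = \sqrt{-79 - X}$
$B{\left(s \right)} = 2 s \left(665 + s\right)$
$\left(w{\left(681 \right)} + B{\left(284 \right)}\right) \left(-338138 - 385920\right) = \left(\sqrt{-79 - 681} + 2 \cdot 284 \left(665 + 284\right)\right) \left(-338138 - 385920\right) = \left(\sqrt{-79 - 681} + 2 \cdot 284 \cdot 949\right) \left(-338138 - 385920\right) = \left(\sqrt{-760} + 539032\right) \left(-724058\right) = \left(2 i \sqrt{190} + 539032\right) \left(-724058\right) = \left(539032 + 2 i \sqrt{190}\right) \left(-724058\right) = -390290431856 - 1448116 i \sqrt{190}$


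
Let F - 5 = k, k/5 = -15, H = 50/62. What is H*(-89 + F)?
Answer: -3975/31 ≈ -128.23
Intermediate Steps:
H = 25/31 (H = 50*(1/62) = 25/31 ≈ 0.80645)
k = -75 (k = 5*(-15) = -75)
F = -70 (F = 5 - 75 = -70)
H*(-89 + F) = 25*(-89 - 70)/31 = (25/31)*(-159) = -3975/31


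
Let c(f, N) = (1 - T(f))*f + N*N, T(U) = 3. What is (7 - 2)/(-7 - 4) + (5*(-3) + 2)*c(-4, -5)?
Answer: -4724/11 ≈ -429.45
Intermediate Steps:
c(f, N) = N² - 2*f (c(f, N) = (1 - 1*3)*f + N*N = (1 - 3)*f + N² = -2*f + N² = N² - 2*f)
(7 - 2)/(-7 - 4) + (5*(-3) + 2)*c(-4, -5) = (7 - 2)/(-7 - 4) + (5*(-3) + 2)*((-5)² - 2*(-4)) = 5/(-11) + (-15 + 2)*(25 + 8) = 5*(-1/11) - 13*33 = -5/11 - 429 = -4724/11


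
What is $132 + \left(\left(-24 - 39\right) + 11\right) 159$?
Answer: $-8136$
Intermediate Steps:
$132 + \left(\left(-24 - 39\right) + 11\right) 159 = 132 + \left(-63 + 11\right) 159 = 132 - 8268 = -8136$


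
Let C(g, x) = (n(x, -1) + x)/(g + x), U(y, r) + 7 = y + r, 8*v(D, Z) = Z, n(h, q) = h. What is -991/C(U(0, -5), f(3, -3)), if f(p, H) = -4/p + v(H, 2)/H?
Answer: -159551/34 ≈ -4692.7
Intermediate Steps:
v(D, Z) = Z/8
f(p, H) = -4/p + 1/(4*H) (f(p, H) = -4/p + ((1/8)*2)/H = -4/p + 1/(4*H))
U(y, r) = -7 + r + y (U(y, r) = -7 + (y + r) = -7 + (r + y) = -7 + r + y)
C(g, x) = 2*x/(g + x) (C(g, x) = (x + x)/(g + x) = (2*x)/(g + x) = 2*x/(g + x))
-991/C(U(0, -5), f(3, -3)) = -991*((-7 - 5 + 0) + (-4/3 + (1/4)/(-3)))/(2*(-4/3 + (1/4)/(-3))) = -991*(-12 + (-4*1/3 + (1/4)*(-1/3)))/(2*(-4*1/3 + (1/4)*(-1/3))) = -991*(-12 + (-4/3 - 1/12))/(2*(-4/3 - 1/12)) = -991/(2*(-17/12)/(-12 - 17/12)) = -991/(2*(-17/12)/(-161/12)) = -991/(2*(-17/12)*(-12/161)) = -991/34/161 = -991*161/34 = -159551/34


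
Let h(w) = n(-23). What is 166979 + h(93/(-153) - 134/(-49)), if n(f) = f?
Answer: 166956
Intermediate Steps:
h(w) = -23
166979 + h(93/(-153) - 134/(-49)) = 166979 - 23 = 166956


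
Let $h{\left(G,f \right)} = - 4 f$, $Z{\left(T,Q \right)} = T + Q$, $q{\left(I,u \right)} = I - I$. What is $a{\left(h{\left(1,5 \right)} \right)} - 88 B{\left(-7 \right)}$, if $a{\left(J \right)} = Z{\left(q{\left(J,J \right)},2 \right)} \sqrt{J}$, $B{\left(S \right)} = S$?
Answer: $616 + 4 i \sqrt{5} \approx 616.0 + 8.9443 i$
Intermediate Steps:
$q{\left(I,u \right)} = 0$
$Z{\left(T,Q \right)} = Q + T$
$a{\left(J \right)} = 2 \sqrt{J}$ ($a{\left(J \right)} = \left(2 + 0\right) \sqrt{J} = 2 \sqrt{J}$)
$a{\left(h{\left(1,5 \right)} \right)} - 88 B{\left(-7 \right)} = 2 \sqrt{\left(-4\right) 5} - -616 = 2 \sqrt{-20} + 616 = 2 \cdot 2 i \sqrt{5} + 616 = 4 i \sqrt{5} + 616 = 616 + 4 i \sqrt{5}$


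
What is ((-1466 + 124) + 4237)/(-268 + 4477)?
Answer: 965/1403 ≈ 0.68781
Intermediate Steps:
((-1466 + 124) + 4237)/(-268 + 4477) = (-1342 + 4237)/4209 = 2895*(1/4209) = 965/1403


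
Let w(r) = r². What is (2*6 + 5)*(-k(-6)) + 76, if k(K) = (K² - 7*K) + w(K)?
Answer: -1862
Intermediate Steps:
k(K) = -7*K + 2*K² (k(K) = (K² - 7*K) + K² = -7*K + 2*K²)
(2*6 + 5)*(-k(-6)) + 76 = (2*6 + 5)*(-(-6)*(-7 + 2*(-6))) + 76 = (12 + 5)*(-(-6)*(-7 - 12)) + 76 = 17*(-(-6)*(-19)) + 76 = 17*(-1*114) + 76 = 17*(-114) + 76 = -1938 + 76 = -1862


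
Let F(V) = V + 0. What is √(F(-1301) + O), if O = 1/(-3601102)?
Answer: I*√16871284237940706/3601102 ≈ 36.069*I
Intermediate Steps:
F(V) = V
O = -1/3601102 ≈ -2.7769e-7
√(F(-1301) + O) = √(-1301 - 1/3601102) = √(-4685033703/3601102) = I*√16871284237940706/3601102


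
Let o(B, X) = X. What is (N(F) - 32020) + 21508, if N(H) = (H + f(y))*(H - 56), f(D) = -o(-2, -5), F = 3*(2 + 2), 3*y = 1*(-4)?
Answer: -11260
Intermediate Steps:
y = -4/3 (y = (1*(-4))/3 = (⅓)*(-4) = -4/3 ≈ -1.3333)
F = 12 (F = 3*4 = 12)
f(D) = 5 (f(D) = -1*(-5) = 5)
N(H) = (-56 + H)*(5 + H) (N(H) = (H + 5)*(H - 56) = (5 + H)*(-56 + H) = (-56 + H)*(5 + H))
(N(F) - 32020) + 21508 = ((-280 + 12² - 51*12) - 32020) + 21508 = ((-280 + 144 - 612) - 32020) + 21508 = (-748 - 32020) + 21508 = -32768 + 21508 = -11260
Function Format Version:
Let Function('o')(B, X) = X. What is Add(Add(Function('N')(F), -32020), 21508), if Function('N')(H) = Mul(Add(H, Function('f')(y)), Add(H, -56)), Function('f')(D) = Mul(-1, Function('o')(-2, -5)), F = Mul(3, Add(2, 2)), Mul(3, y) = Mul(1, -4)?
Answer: -11260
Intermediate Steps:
y = Rational(-4, 3) (y = Mul(Rational(1, 3), Mul(1, -4)) = Mul(Rational(1, 3), -4) = Rational(-4, 3) ≈ -1.3333)
F = 12 (F = Mul(3, 4) = 12)
Function('f')(D) = 5 (Function('f')(D) = Mul(-1, -5) = 5)
Function('N')(H) = Mul(Add(-56, H), Add(5, H)) (Function('N')(H) = Mul(Add(H, 5), Add(H, -56)) = Mul(Add(5, H), Add(-56, H)) = Mul(Add(-56, H), Add(5, H)))
Add(Add(Function('N')(F), -32020), 21508) = Add(Add(Add(-280, Pow(12, 2), Mul(-51, 12)), -32020), 21508) = Add(Add(Add(-280, 144, -612), -32020), 21508) = Add(Add(-748, -32020), 21508) = Add(-32768, 21508) = -11260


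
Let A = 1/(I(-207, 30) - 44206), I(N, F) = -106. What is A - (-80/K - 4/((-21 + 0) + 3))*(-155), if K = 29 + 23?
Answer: -1057727557/5184504 ≈ -204.02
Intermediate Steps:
K = 52
A = -1/44312 (A = 1/(-106 - 44206) = 1/(-44312) = -1/44312 ≈ -2.2567e-5)
A - (-80/K - 4/((-21 + 0) + 3))*(-155) = -1/44312 - (-80/52 - 4/((-21 + 0) + 3))*(-155) = -1/44312 - (-80*1/52 - 4/(-21 + 3))*(-155) = -1/44312 - (-20/13 - 4/(-18))*(-155) = -1/44312 - (-20/13 - 4*(-1/18))*(-155) = -1/44312 - (-20/13 + 2/9)*(-155) = -1/44312 - (-154)*(-155)/117 = -1/44312 - 1*23870/117 = -1/44312 - 23870/117 = -1057727557/5184504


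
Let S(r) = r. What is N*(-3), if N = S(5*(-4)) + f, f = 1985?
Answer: -5895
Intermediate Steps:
N = 1965 (N = 5*(-4) + 1985 = -20 + 1985 = 1965)
N*(-3) = 1965*(-3) = -5895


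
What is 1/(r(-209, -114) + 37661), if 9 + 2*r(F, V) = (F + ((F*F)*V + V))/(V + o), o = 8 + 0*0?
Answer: 212/12963135 ≈ 1.6354e-5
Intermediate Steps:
o = 8 (o = 8 + 0 = 8)
r(F, V) = -9/2 + (F + V + V*F²)/(2*(8 + V)) (r(F, V) = -9/2 + ((F + ((F*F)*V + V))/(V + 8))/2 = -9/2 + ((F + (F²*V + V))/(8 + V))/2 = -9/2 + ((F + (V*F² + V))/(8 + V))/2 = -9/2 + ((F + (V + V*F²))/(8 + V))/2 = -9/2 + ((F + V + V*F²)/(8 + V))/2 = -9/2 + (F + V + V*F²)/(2*(8 + V)))
1/(r(-209, -114) + 37661) = 1/((-72 - 209 - 8*(-114) - 114*(-209)²)/(2*(8 - 114)) + 37661) = 1/((½)*(-72 - 209 + 912 - 114*43681)/(-106) + 37661) = 1/((½)*(-1/106)*(-72 - 209 + 912 - 4979634) + 37661) = 1/((½)*(-1/106)*(-4979003) + 37661) = 1/(4979003/212 + 37661) = 1/(12963135/212) = 212/12963135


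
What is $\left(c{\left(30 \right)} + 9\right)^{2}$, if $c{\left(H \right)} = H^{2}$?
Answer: $826281$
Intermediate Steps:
$\left(c{\left(30 \right)} + 9\right)^{2} = \left(30^{2} + 9\right)^{2} = \left(900 + 9\right)^{2} = 909^{2} = 826281$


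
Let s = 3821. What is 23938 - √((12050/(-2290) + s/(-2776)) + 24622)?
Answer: 23938 - √2486887365839874/317852 ≈ 23781.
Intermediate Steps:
23938 - √((12050/(-2290) + s/(-2776)) + 24622) = 23938 - √((12050/(-2290) + 3821/(-2776)) + 24622) = 23938 - √((12050*(-1/2290) + 3821*(-1/2776)) + 24622) = 23938 - √((-1205/229 - 3821/2776) + 24622) = 23938 - √(-4220089/635704 + 24622) = 23938 - √(15648083799/635704) = 23938 - √2486887365839874/317852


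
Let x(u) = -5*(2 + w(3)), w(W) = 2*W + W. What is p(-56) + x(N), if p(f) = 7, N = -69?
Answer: -48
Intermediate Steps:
w(W) = 3*W
x(u) = -55 (x(u) = -5*(2 + 3*3) = -5*(2 + 9) = -5*11 = -55)
p(-56) + x(N) = 7 - 55 = -48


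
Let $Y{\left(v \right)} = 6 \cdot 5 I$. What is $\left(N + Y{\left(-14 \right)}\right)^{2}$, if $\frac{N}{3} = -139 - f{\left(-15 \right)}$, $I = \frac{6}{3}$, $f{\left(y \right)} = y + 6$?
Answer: $108900$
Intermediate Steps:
$f{\left(y \right)} = 6 + y$
$I = 2$ ($I = 6 \cdot \frac{1}{3} = 2$)
$Y{\left(v \right)} = 60$ ($Y{\left(v \right)} = 6 \cdot 5 \cdot 2 = 30 \cdot 2 = 60$)
$N = -390$ ($N = 3 \left(-139 - \left(6 - 15\right)\right) = 3 \left(-139 - -9\right) = 3 \left(-139 + 9\right) = 3 \left(-130\right) = -390$)
$\left(N + Y{\left(-14 \right)}\right)^{2} = \left(-390 + 60\right)^{2} = \left(-330\right)^{2} = 108900$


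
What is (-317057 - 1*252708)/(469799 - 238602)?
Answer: -569765/231197 ≈ -2.4644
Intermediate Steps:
(-317057 - 1*252708)/(469799 - 238602) = (-317057 - 252708)/231197 = -569765*1/231197 = -569765/231197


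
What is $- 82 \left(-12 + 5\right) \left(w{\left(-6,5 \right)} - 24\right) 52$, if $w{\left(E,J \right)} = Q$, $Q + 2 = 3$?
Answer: $-686504$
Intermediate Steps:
$Q = 1$ ($Q = -2 + 3 = 1$)
$w{\left(E,J \right)} = 1$
$- 82 \left(-12 + 5\right) \left(w{\left(-6,5 \right)} - 24\right) 52 = - 82 \left(-12 + 5\right) \left(1 - 24\right) 52 = - 82 \left(\left(-7\right) \left(-23\right)\right) 52 = \left(-82\right) 161 \cdot 52 = \left(-13202\right) 52 = -686504$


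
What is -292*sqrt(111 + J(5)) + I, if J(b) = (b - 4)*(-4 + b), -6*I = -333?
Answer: 111/2 - 1168*sqrt(7) ≈ -3034.7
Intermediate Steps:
I = 111/2 (I = -1/6*(-333) = 111/2 ≈ 55.500)
J(b) = (-4 + b)**2 (J(b) = (-4 + b)*(-4 + b) = (-4 + b)**2)
-292*sqrt(111 + J(5)) + I = -292*sqrt(111 + (-4 + 5)**2) + 111/2 = -292*sqrt(111 + 1**2) + 111/2 = -292*sqrt(111 + 1) + 111/2 = -1168*sqrt(7) + 111/2 = 111/2 - 1168*sqrt(7)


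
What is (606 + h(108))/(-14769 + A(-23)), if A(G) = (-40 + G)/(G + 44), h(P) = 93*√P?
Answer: -101/2462 - 93*√3/2462 ≈ -0.10645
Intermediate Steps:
A(G) = (-40 + G)/(44 + G)
(606 + h(108))/(-14769 + A(-23)) = (606 + 93*√108)/(-14769 + (-40 - 23)/(44 - 23)) = (606 + 93*(6*√3))/(-14769 - 63/21) = (606 + 558*√3)/(-14769 + (1/21)*(-63)) = (606 + 558*√3)/(-14769 - 3) = (606 + 558*√3)/(-14772) = (606 + 558*√3)*(-1/14772) = -101/2462 - 93*√3/2462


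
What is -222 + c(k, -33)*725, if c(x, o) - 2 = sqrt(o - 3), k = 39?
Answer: 1228 + 4350*I ≈ 1228.0 + 4350.0*I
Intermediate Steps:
c(x, o) = 2 + sqrt(-3 + o) (c(x, o) = 2 + sqrt(o - 3) = 2 + sqrt(-3 + o))
-222 + c(k, -33)*725 = -222 + (2 + sqrt(-3 - 33))*725 = -222 + (2 + sqrt(-36))*725 = -222 + (2 + 6*I)*725 = -222 + (1450 + 4350*I) = 1228 + 4350*I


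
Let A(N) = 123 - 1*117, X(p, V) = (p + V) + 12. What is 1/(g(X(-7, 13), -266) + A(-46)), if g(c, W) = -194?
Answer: -1/188 ≈ -0.0053191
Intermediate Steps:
X(p, V) = 12 + V + p (X(p, V) = (V + p) + 12 = 12 + V + p)
A(N) = 6 (A(N) = 123 - 117 = 6)
1/(g(X(-7, 13), -266) + A(-46)) = 1/(-194 + 6) = 1/(-188) = -1/188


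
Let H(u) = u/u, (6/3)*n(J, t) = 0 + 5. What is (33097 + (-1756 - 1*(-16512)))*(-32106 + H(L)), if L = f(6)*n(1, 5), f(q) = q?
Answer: -1536320565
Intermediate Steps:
n(J, t) = 5/2 (n(J, t) = (0 + 5)/2 = (½)*5 = 5/2)
L = 15 (L = 6*(5/2) = 15)
H(u) = 1
(33097 + (-1756 - 1*(-16512)))*(-32106 + H(L)) = (33097 + (-1756 - 1*(-16512)))*(-32106 + 1) = (33097 + (-1756 + 16512))*(-32105) = (33097 + 14756)*(-32105) = 47853*(-32105) = -1536320565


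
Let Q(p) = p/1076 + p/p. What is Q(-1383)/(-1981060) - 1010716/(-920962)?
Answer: 153890234904021/140224395298480 ≈ 1.0975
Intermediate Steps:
Q(p) = 1 + p/1076 (Q(p) = p*(1/1076) + 1 = p/1076 + 1 = 1 + p/1076)
Q(-1383)/(-1981060) - 1010716/(-920962) = (1 + (1/1076)*(-1383))/(-1981060) - 1010716/(-920962) = (1 - 1383/1076)*(-1/1981060) - 1010716*(-1/920962) = -307/1076*(-1/1981060) + 72194/65783 = 307/2131620560 + 72194/65783 = 153890234904021/140224395298480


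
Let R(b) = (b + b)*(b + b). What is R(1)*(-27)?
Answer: -108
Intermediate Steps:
R(b) = 4*b² (R(b) = (2*b)*(2*b) = 4*b²)
R(1)*(-27) = (4*1²)*(-27) = (4*1)*(-27) = 4*(-27) = -108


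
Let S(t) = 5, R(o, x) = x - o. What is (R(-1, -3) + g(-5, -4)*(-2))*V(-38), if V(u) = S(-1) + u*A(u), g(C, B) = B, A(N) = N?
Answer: 8694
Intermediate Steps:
V(u) = 5 + u**2 (V(u) = 5 + u*u = 5 + u**2)
(R(-1, -3) + g(-5, -4)*(-2))*V(-38) = ((-3 - 1*(-1)) - 4*(-2))*(5 + (-38)**2) = ((-3 + 1) + 8)*(5 + 1444) = (-2 + 8)*1449 = 6*1449 = 8694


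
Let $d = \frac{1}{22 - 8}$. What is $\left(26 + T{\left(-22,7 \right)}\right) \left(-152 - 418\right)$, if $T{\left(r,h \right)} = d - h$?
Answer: $- \frac{76095}{7} \approx -10871.0$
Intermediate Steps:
$d = \frac{1}{14} \approx 0.071429$
$T{\left(r,h \right)} = \frac{1}{14} - h$
$\left(26 + T{\left(-22,7 \right)}\right) \left(-152 - 418\right) = \left(26 + \left(\frac{1}{14} - 7\right)\right) \left(-152 - 418\right) = \left(26 + \left(\frac{1}{14} - 7\right)\right) \left(-570\right) = \left(26 - \frac{97}{14}\right) \left(-570\right) = \frac{267}{14} \left(-570\right) = - \frac{76095}{7}$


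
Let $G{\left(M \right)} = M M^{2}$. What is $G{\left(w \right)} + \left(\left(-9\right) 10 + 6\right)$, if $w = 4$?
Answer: $-20$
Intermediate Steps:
$G{\left(M \right)} = M^{3}$
$G{\left(w \right)} + \left(\left(-9\right) 10 + 6\right) = 4^{3} + \left(\left(-9\right) 10 + 6\right) = 64 + \left(-90 + 6\right) = 64 - 84 = -20$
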